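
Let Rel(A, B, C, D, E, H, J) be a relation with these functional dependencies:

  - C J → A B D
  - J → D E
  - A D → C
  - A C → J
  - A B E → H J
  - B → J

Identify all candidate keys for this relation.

{A, B}⁺: B→J adds J; J→DE adds D, E; AD→C adds C; ABE→HJ adds H → {A, B, C, D, E, H, J}.
{A, C}⁺: AC→J adds J; CJ→ABD adds B, D; J→DE adds E; ABE→HJ adds H → {A, B, C, D, E, H, J}.
{A, D}⁺: AD→C adds C; AC→J adds J; CJ→ABD adds B; J→DE adds E; ABE→HJ adds H → {A, B, C, D, E, H, J}.
{A, J}⁺: J→DE adds D, E; AD→C adds C; CJ→ABD adds B; ABE→HJ adds H → {A, B, C, D, E, H, J}.
{B, C}⁺: B→J adds J; CJ→ABD adds A, D; J→DE adds E; ABE→HJ adds H → {A, B, C, D, E, H, J}.
{C, J}⁺: CJ→ABD adds A, B, D; J→DE adds E; ABE→HJ adds H → {A, B, C, D, E, H, J}.
Any other superkey contains one of these as a subset, so there are no further candidate keys.

{A, B}, {A, C}, {A, D}, {A, J}, {B, C}, {C, J}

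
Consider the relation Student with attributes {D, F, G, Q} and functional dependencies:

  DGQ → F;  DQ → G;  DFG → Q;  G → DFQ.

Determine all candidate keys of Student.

(G); (D, Q)

{G}⁺: G→DFQ adds D, F, Q → {D, F, G, Q}.
{D, Q}⁺: DQ→G adds G; G→DFQ adds F → {D, F, G, Q}. Minimal: {Q}⁺ = {Q}; {D}⁺ = {D} — none reach the full schema.
Any other superkey contains one of these as a subset, so there are no further candidate keys.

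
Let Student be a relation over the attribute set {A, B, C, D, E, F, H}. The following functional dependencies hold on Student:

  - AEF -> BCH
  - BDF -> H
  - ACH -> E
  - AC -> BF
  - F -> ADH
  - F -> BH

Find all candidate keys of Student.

{A, C}⁺: AC→BF adds B, F; F→ADH adds D, H; ACH→E adds E → {A, B, C, D, E, F, H}. Minimal: {C}⁺ = {C}; {A}⁺ = {A} — none reach the full schema.
{C, F}⁺: F→ADH adds A, D, H; F→BH adds B; ACH→E adds E → {A, B, C, D, E, F, H}. Minimal: {F}⁺ = {A, B, D, F, H}; {C}⁺ = {C} — none reach the full schema.
{E, F}⁺: F→ADH adds A, D, H; F→BH adds B; AEF→BCH adds C → {A, B, C, D, E, F, H}. Minimal: {F}⁺ = {A, B, D, F, H}; {E}⁺ = {E} — none reach the full schema.

{A, C}; {C, F}; {E, F}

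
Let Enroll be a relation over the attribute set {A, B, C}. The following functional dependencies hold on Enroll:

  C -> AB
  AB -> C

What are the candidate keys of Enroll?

{C}⁺: C→AB adds A, B → {A, B, C}.
{A, B}⁺: AB→C adds C → {A, B, C}.
Any other superkey contains one of these as a subset, so there are no further candidate keys.

{C}, {A, B}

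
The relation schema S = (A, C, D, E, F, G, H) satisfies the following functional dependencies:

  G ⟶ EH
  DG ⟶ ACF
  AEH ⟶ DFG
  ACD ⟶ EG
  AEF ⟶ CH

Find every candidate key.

AG, DG, ACD, AEF, AEH

{A, G}⁺: G→EH adds E, H; AEH→DFG adds D, F; AEF→CH adds C → {A, C, D, E, F, G, H}. Minimal: {G}⁺ = {E, G, H}; {A}⁺ = {A} — none reach the full schema.
{D, G}⁺: G→EH adds E, H; DG→ACF adds A, C, F → {A, C, D, E, F, G, H}. Minimal: {G}⁺ = {E, G, H}; {D}⁺ = {D} — none reach the full schema.
{A, C, D}⁺: ACD→EG adds E, G; G→EH adds H; DG→ACF adds F → {A, C, D, E, F, G, H}. Minimal: {C, D}⁺ = {C, D}; {A, D}⁺ = {A, D}; {A, C}⁺ = {A, C} — none reach the full schema.
{A, E, F}⁺: AEF→CH adds C, H; AEH→DFG adds D, G → {A, C, D, E, F, G, H}. Minimal: {E, F}⁺ = {E, F}; {A, F}⁺ = {A, F}; {A, E}⁺ = {A, E} — none reach the full schema.
{A, E, H}⁺: AEH→DFG adds D, F, G; AEF→CH adds C → {A, C, D, E, F, G, H}. Minimal: {E, H}⁺ = {E, H}; {A, H}⁺ = {A, H}; {A, E}⁺ = {A, E} — none reach the full schema.
Any other superkey contains one of these as a subset, so there are no further candidate keys.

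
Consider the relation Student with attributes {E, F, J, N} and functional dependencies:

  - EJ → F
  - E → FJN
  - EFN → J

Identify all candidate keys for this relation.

(E)

Attribute E never appears on the right-hand side of any dependency, so E must belong to every candidate key.
{E}⁺ = {E, F, J, N}, which is all of the schema, so {E} is the only candidate key.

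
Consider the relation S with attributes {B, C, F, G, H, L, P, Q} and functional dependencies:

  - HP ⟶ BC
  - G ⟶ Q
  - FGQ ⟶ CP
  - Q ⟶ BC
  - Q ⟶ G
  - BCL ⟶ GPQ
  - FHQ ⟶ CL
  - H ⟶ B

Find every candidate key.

(F, G, H); (F, H, Q); (C, F, H, L); (F, H, L, P)

Attributes F, H never appear on any right-hand side, so every candidate key must contain {F, H}.
{F, H}⁺ = {B, F, H}, which is not all of the schema, so we must add further attributes.
{F, G, H}⁺: G→Q adds Q; FGQ→CP adds C, P; Q→BC adds B; FHQ→CL adds L → {B, C, F, G, H, L, P, Q}. Minimal: {G, H}⁺ = {B, C, G, H, Q}; {F, H}⁺ = {B, F, H}; {F, G}⁺ = {B, C, F, G, P, Q} — none reach the full schema.
{F, H, Q}⁺: Q→BC adds B, C; Q→G adds G; FHQ→CL adds L; FGQ→CP adds P → {B, C, F, G, H, L, P, Q}. Minimal: {H, Q}⁺ = {B, C, G, H, Q}; {F, Q}⁺ = {B, C, F, G, P, Q}; {F, H}⁺ = {B, F, H} — none reach the full schema.
{C, F, H, L}⁺: H→B adds B; BCL→GPQ adds G, P, Q → {B, C, F, G, H, L, P, Q}. Minimal: {F, H, L}⁺ = {B, F, H, L}; {C, H, L}⁺ = {B, C, G, H, L, P, Q}; {C, F, L}⁺ = {C, F, L}; … — none reach the full schema.
{F, H, L, P}⁺: HP→BC adds B, C; BCL→GPQ adds G, Q → {B, C, F, G, H, L, P, Q}. Minimal: {H, L, P}⁺ = {B, C, G, H, L, P, Q}; {F, L, P}⁺ = {F, L, P}; {F, H, P}⁺ = {B, C, F, H, P}; … — none reach the full schema.
Any other superkey contains one of these as a subset, so there are no further candidate keys.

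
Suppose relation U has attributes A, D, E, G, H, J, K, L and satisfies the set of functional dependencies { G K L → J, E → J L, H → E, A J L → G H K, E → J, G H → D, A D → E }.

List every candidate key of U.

Attribute A never appears on the right-hand side of any dependency, so A must belong to every candidate key.
{A}⁺ = {A}, which is not all of the schema, so we must add further attributes.
{A, D}⁺: AD→E adds E; E→JL adds J, L; AJL→GHK adds G, H, K → {A, D, E, G, H, J, K, L}. Minimal: {D}⁺ = {D}; {A}⁺ = {A} — none reach the full schema.
{A, E}⁺: E→JL adds J, L; AJL→GHK adds G, H, K; GH→D adds D → {A, D, E, G, H, J, K, L}. Minimal: {E}⁺ = {E, J, L}; {A}⁺ = {A} — none reach the full schema.
{A, H}⁺: H→E adds E; E→J adds J; E→JL adds L; AJL→GHK adds G, K; GH→D adds D → {A, D, E, G, H, J, K, L}. Minimal: {H}⁺ = {E, H, J, L}; {A}⁺ = {A} — none reach the full schema.
{A, J, L}⁺: AJL→GHK adds G, H, K; GH→D adds D; AD→E adds E → {A, D, E, G, H, J, K, L}. Minimal: {J, L}⁺ = {J, L}; {A, L}⁺ = {A, L}; {A, J}⁺ = {A, J} — none reach the full schema.
{A, G, K, L}⁺: GKL→J adds J; AJL→GHK adds H; GH→D adds D; AD→E adds E → {A, D, E, G, H, J, K, L}. Minimal: {G, K, L}⁺ = {G, J, K, L}; {A, K, L}⁺ = {A, K, L}; {A, G, L}⁺ = {A, G, L}; … — none reach the full schema.
Any other superkey contains one of these as a subset, so there are no further candidate keys.

{A, D}; {A, E}; {A, H}; {A, J, L}; {A, G, K, L}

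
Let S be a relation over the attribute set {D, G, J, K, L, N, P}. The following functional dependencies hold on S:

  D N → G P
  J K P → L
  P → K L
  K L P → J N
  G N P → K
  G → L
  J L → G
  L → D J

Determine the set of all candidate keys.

{P}; {D, N}; {G, N}; {L, N}

{P}⁺: P→KL adds K, L; KLP→JN adds J, N; JL→G adds G; L→DJ adds D → {D, G, J, K, L, N, P}.
{D, N}⁺: DN→GP adds G, P; P→KL adds K, L; KLP→JN adds J → {D, G, J, K, L, N, P}.
{G, N}⁺: G→L adds L; L→DJ adds D, J; DN→GP adds P; P→KL adds K → {D, G, J, K, L, N, P}.
{L, N}⁺: L→DJ adds D, J; DN→GP adds G, P; P→KL adds K → {D, G, J, K, L, N, P}.
Any other superkey contains one of these as a subset, so there are no further candidate keys.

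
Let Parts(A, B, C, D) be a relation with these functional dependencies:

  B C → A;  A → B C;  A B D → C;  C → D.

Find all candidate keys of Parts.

{A}⁺: A→BC adds B, C; C→D adds D → {A, B, C, D}.
{B, C}⁺: BC→A adds A; C→D adds D → {A, B, C, D}. Minimal: {C}⁺ = {C, D}; {B}⁺ = {B} — none reach the full schema.
Any other superkey contains one of these as a subset, so there are no further candidate keys.

{A}; {B, C}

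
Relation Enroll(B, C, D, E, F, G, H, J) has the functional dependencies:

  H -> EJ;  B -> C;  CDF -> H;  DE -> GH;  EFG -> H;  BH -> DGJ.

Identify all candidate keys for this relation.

{B, D, F}⁺: B→C adds C; CDF→H adds H; BH→DGJ adds G, J; H→EJ adds E → {B, C, D, E, F, G, H, J}.
{B, F, H}⁺: H→EJ adds E, J; B→C adds C; BH→DGJ adds D, G → {B, C, D, E, F, G, H, J}.
{B, E, F, G}⁺: B→C adds C; EFG→H adds H; BH→DGJ adds D, J → {B, C, D, E, F, G, H, J}.

{B, D, F}; {B, F, H}; {B, E, F, G}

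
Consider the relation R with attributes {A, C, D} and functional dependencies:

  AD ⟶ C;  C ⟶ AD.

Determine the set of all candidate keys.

{C}⁺: C→AD adds A, D → {A, C, D}.
{A, D}⁺: AD→C adds C → {A, C, D}. Minimal: {D}⁺ = {D}; {A}⁺ = {A} — none reach the full schema.

C, AD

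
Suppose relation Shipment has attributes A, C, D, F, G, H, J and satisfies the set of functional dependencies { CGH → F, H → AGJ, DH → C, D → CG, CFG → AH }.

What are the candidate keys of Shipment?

Attribute D never appears on the right-hand side of any dependency, so D must belong to every candidate key.
{D}⁺ = {C, D, G}, which is not all of the schema, so we must add further attributes.
{D, F}⁺: D→CG adds C, G; CFG→AH adds A, H; H→AGJ adds J → {A, C, D, F, G, H, J}.
{D, H}⁺: H→AGJ adds A, G, J; DH→C adds C; CGH→F adds F → {A, C, D, F, G, H, J}.
Any other superkey contains one of these as a subset, so there are no further candidate keys.

DF, DH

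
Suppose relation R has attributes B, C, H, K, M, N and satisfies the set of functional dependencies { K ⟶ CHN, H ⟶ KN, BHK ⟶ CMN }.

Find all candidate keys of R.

(B, H), (B, K)

Attribute B never appears on the right-hand side of any dependency, so B must belong to every candidate key.
{B}⁺ = {B}, which is not all of the schema, so we must add further attributes.
{B, H}⁺: H→KN adds K, N; BHK→CMN adds C, M → {B, C, H, K, M, N}.
{B, K}⁺: K→CHN adds C, H, N; BHK→CMN adds M → {B, C, H, K, M, N}.
Any other superkey contains one of these as a subset, so there are no further candidate keys.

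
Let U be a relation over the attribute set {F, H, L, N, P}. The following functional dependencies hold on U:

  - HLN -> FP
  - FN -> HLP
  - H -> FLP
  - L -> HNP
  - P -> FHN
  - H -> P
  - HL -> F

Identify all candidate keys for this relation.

H, L, P, FN

{H}⁺: H→FLP adds F, L, P; L→HNP adds N → {F, H, L, N, P}.
{L}⁺: L→HNP adds H, N, P; P→FHN adds F → {F, H, L, N, P}.
{P}⁺: P→FHN adds F, H, N; FN→HLP adds L → {F, H, L, N, P}.
{F, N}⁺: FN→HLP adds H, L, P → {F, H, L, N, P}.
Any other superkey contains one of these as a subset, so there are no further candidate keys.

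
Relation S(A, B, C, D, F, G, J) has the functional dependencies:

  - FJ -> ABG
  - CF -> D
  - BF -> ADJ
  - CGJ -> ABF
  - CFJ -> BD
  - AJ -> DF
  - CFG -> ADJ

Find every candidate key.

ACJ, BCF, CFG, CFJ, CGJ

Attribute C never appears on the right-hand side of any dependency, so C must belong to every candidate key.
{C}⁺ = {C}, which is not all of the schema, so we must add further attributes.
{A, C, J}⁺: AJ→DF adds D, F; FJ→ABG adds B, G → {A, B, C, D, F, G, J}. Minimal: {C, J}⁺ = {C, J}; {A, J}⁺ = {A, B, D, F, G, J}; {A, C}⁺ = {A, C} — none reach the full schema.
{B, C, F}⁺: CF→D adds D; BF→ADJ adds A, J; FJ→ABG adds G → {A, B, C, D, F, G, J}. Minimal: {C, F}⁺ = {C, D, F}; {B, F}⁺ = {A, B, D, F, G, J}; {B, C}⁺ = {B, C} — none reach the full schema.
{C, F, G}⁺: CF→D adds D; CFG→ADJ adds A, J; FJ→ABG adds B → {A, B, C, D, F, G, J}. Minimal: {F, G}⁺ = {F, G}; {C, G}⁺ = {C, G}; {C, F}⁺ = {C, D, F} — none reach the full schema.
{C, F, J}⁺: FJ→ABG adds A, B, G; CF→D adds D → {A, B, C, D, F, G, J}. Minimal: {F, J}⁺ = {A, B, D, F, G, J}; {C, J}⁺ = {C, J}; {C, F}⁺ = {C, D, F} — none reach the full schema.
{C, G, J}⁺: CGJ→ABF adds A, B, F; CFJ→BD adds D → {A, B, C, D, F, G, J}. Minimal: {G, J}⁺ = {G, J}; {C, J}⁺ = {C, J}; {C, G}⁺ = {C, G} — none reach the full schema.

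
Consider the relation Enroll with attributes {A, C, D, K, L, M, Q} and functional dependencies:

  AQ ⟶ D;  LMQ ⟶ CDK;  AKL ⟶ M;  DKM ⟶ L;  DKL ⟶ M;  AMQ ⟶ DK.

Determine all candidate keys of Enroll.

(A, M, Q), (A, K, L, Q)

Attributes A, Q never appear on any right-hand side, so every candidate key must contain {A, Q}.
{A, Q}⁺ = {A, D, Q}, which is not all of the schema, so we must add further attributes.
{A, M, Q}⁺: AQ→D adds D; AMQ→DK adds K; DKM→L adds L; LMQ→CDK adds C → {A, C, D, K, L, M, Q}.
{A, K, L, Q}⁺: AQ→D adds D; AKL→M adds M; LMQ→CDK adds C → {A, C, D, K, L, M, Q}.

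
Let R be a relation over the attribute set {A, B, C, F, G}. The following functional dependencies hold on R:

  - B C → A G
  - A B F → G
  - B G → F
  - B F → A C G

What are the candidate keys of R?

{B, C}⁺: BC→AG adds A, G; BG→F adds F → {A, B, C, F, G}. Minimal: {C}⁺ = {C}; {B}⁺ = {B} — none reach the full schema.
{B, F}⁺: BF→ACG adds A, C, G → {A, B, C, F, G}. Minimal: {F}⁺ = {F}; {B}⁺ = {B} — none reach the full schema.
{B, G}⁺: BG→F adds F; BF→ACG adds A, C → {A, B, C, F, G}. Minimal: {G}⁺ = {G}; {B}⁺ = {B} — none reach the full schema.
Any other superkey contains one of these as a subset, so there are no further candidate keys.

{B, C}; {B, F}; {B, G}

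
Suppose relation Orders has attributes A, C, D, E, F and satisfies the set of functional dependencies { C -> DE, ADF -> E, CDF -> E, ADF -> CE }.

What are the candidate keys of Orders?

{A, C, F}⁺: C→DE adds D, E → {A, C, D, E, F}. Minimal: {C, F}⁺ = {C, D, E, F}; {A, F}⁺ = {A, F}; {A, C}⁺ = {A, C, D, E} — none reach the full schema.
{A, D, F}⁺: ADF→E adds E; ADF→CE adds C → {A, C, D, E, F}. Minimal: {D, F}⁺ = {D, F}; {A, F}⁺ = {A, F}; {A, D}⁺ = {A, D} — none reach the full schema.
Any other superkey contains one of these as a subset, so there are no further candidate keys.

(A, C, F); (A, D, F)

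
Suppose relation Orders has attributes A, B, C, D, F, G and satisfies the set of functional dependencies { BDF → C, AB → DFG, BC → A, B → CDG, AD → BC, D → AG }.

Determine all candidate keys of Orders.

{B}⁺: B→CDG adds C, D, G; D→AG adds A; AB→DFG adds F → {A, B, C, D, F, G}.
{D}⁺: D→AG adds A, G; AD→BC adds B, C; AB→DFG adds F → {A, B, C, D, F, G}.

(B), (D)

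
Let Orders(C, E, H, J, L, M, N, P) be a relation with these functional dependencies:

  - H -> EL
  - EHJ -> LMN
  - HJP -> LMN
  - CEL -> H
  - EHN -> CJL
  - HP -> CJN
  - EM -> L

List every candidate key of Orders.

(H, P), (C, E, L, P), (C, E, M, P)

Attribute P never appears on the right-hand side of any dependency, so P must belong to every candidate key.
{P}⁺ = {P}, which is not all of the schema, so we must add further attributes.
{H, P}⁺: H→EL adds E, L; HP→CJN adds C, J, N; EHJ→LMN adds M → {C, E, H, J, L, M, N, P}. Minimal: {P}⁺ = {P}; {H}⁺ = {E, H, L} — none reach the full schema.
{C, E, L, P}⁺: CEL→H adds H; HP→CJN adds J, N; EHJ→LMN adds M → {C, E, H, J, L, M, N, P}. Minimal: {E, L, P}⁺ = {E, L, P}; {C, L, P}⁺ = {C, L, P}; {C, E, P}⁺ = {C, E, P}; … — none reach the full schema.
{C, E, M, P}⁺: EM→L adds L; CEL→H adds H; HP→CJN adds J, N → {C, E, H, J, L, M, N, P}. Minimal: {E, M, P}⁺ = {E, L, M, P}; {C, M, P}⁺ = {C, M, P}; {C, E, P}⁺ = {C, E, P}; … — none reach the full schema.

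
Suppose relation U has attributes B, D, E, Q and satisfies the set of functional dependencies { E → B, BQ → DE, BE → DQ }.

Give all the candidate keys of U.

{E}; {B, Q}

{E}⁺: E→B adds B; BE→DQ adds D, Q → {B, D, E, Q}.
{B, Q}⁺: BQ→DE adds D, E → {B, D, E, Q}.
Any other superkey contains one of these as a subset, so there are no further candidate keys.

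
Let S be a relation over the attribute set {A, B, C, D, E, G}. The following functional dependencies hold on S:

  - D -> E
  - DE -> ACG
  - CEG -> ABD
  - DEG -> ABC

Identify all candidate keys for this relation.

{D}⁺: D→E adds E; DE→ACG adds A, C, G; CEG→ABD adds B → {A, B, C, D, E, G}.
{C, E, G}⁺: CEG→ABD adds A, B, D → {A, B, C, D, E, G}.

(D), (C, E, G)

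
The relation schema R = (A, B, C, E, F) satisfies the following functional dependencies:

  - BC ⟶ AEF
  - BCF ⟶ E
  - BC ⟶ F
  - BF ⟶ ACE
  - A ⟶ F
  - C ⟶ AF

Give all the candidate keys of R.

{A, B}, {B, C}, {B, F}

Attribute B never appears on the right-hand side of any dependency, so B must belong to every candidate key.
{B}⁺ = {B}, which is not all of the schema, so we must add further attributes.
{A, B}⁺: A→F adds F; BF→ACE adds C, E → {A, B, C, E, F}. Minimal: {B}⁺ = {B}; {A}⁺ = {A, F} — none reach the full schema.
{B, C}⁺: BC→AEF adds A, E, F → {A, B, C, E, F}. Minimal: {C}⁺ = {A, C, F}; {B}⁺ = {B} — none reach the full schema.
{B, F}⁺: BF→ACE adds A, C, E → {A, B, C, E, F}. Minimal: {F}⁺ = {F}; {B}⁺ = {B} — none reach the full schema.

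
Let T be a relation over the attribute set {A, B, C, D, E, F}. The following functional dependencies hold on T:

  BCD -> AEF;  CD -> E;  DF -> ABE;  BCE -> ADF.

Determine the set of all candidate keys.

Attribute C never appears on the right-hand side of any dependency, so C must belong to every candidate key.
{C}⁺ = {C}, which is not all of the schema, so we must add further attributes.
{B, C, D}⁺: BCD→AEF adds A, E, F → {A, B, C, D, E, F}.
{B, C, E}⁺: BCE→ADF adds A, D, F → {A, B, C, D, E, F}.
{C, D, F}⁺: CD→E adds E; DF→ABE adds A, B → {A, B, C, D, E, F}.
Any other superkey contains one of these as a subset, so there are no further candidate keys.

{B, C, D}, {B, C, E}, {C, D, F}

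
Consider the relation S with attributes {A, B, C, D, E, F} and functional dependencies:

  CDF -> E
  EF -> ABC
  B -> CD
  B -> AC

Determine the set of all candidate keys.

Attribute F never appears on the right-hand side of any dependency, so F must belong to every candidate key.
{F}⁺ = {F}, which is not all of the schema, so we must add further attributes.
{B, F}⁺: B→CD adds C, D; B→AC adds A; CDF→E adds E → {A, B, C, D, E, F}. Minimal: {F}⁺ = {F}; {B}⁺ = {A, B, C, D} — none reach the full schema.
{E, F}⁺: EF→ABC adds A, B, C; B→CD adds D → {A, B, C, D, E, F}. Minimal: {F}⁺ = {F}; {E}⁺ = {E} — none reach the full schema.
{C, D, F}⁺: CDF→E adds E; EF→ABC adds A, B → {A, B, C, D, E, F}. Minimal: {D, F}⁺ = {D, F}; {C, F}⁺ = {C, F}; {C, D}⁺ = {C, D} — none reach the full schema.

BF; EF; CDF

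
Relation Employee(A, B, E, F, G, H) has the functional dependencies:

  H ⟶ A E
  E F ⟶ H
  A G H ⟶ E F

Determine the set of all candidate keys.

Attributes B, G never appear on any right-hand side, so every candidate key must contain {B, G}.
{B, G}⁺ = {B, G}, which is not all of the schema, so we must add further attributes.
{B, G, H}⁺: H→AE adds A, E; AGH→EF adds F → {A, B, E, F, G, H}. Minimal: {G, H}⁺ = {A, E, F, G, H}; {B, H}⁺ = {A, B, E, H}; {B, G}⁺ = {B, G} — none reach the full schema.
{B, E, F, G}⁺: EF→H adds H; H→AE adds A → {A, B, E, F, G, H}. Minimal: {E, F, G}⁺ = {A, E, F, G, H}; {B, F, G}⁺ = {B, F, G}; {B, E, G}⁺ = {B, E, G}; … — none reach the full schema.
Any other superkey contains one of these as a subset, so there are no further candidate keys.

{B, G, H}; {B, E, F, G}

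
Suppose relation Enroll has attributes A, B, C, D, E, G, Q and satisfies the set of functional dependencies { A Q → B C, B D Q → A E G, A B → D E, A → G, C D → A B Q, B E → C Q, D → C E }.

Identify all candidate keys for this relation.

{D}⁺: D→CE adds C, E; CD→ABQ adds A, B, Q; BDQ→AEG adds G → {A, B, C, D, E, G, Q}.
{A, B}⁺: AB→DE adds D, E; A→G adds G; BE→CQ adds C, Q → {A, B, C, D, E, G, Q}. Minimal: {B}⁺ = {B}; {A}⁺ = {A, G} — none reach the full schema.
{A, Q}⁺: AQ→BC adds B, C; AB→DE adds D, E; A→G adds G → {A, B, C, D, E, G, Q}. Minimal: {Q}⁺ = {Q}; {A}⁺ = {A, G} — none reach the full schema.
Any other superkey contains one of these as a subset, so there are no further candidate keys.

{D}, {A, B}, {A, Q}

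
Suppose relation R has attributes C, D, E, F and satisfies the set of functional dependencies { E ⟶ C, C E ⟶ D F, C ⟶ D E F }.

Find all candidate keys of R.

{C}, {E}

{C}⁺: C→DEF adds D, E, F → {C, D, E, F}.
{E}⁺: E→C adds C; CE→DF adds D, F → {C, D, E, F}.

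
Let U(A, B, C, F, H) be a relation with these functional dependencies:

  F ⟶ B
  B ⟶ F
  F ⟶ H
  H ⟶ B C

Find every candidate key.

(A, B), (A, F), (A, H)

Attribute A never appears on the right-hand side of any dependency, so A must belong to every candidate key.
{A}⁺ = {A}, which is not all of the schema, so we must add further attributes.
{A, B}⁺: B→F adds F; F→H adds H; H→BC adds C → {A, B, C, F, H}.
{A, F}⁺: F→B adds B; F→H adds H; H→BC adds C → {A, B, C, F, H}.
{A, H}⁺: H→BC adds B, C; B→F adds F → {A, B, C, F, H}.
Any other superkey contains one of these as a subset, so there are no further candidate keys.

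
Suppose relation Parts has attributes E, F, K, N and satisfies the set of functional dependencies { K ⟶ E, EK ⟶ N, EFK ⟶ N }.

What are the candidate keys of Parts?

Attributes F, K never appear on any right-hand side, so every candidate key must contain {F, K}.
{F, K}⁺ = {E, F, K, N}, which is all of the schema, so {F, K} is the only candidate key.

(F, K)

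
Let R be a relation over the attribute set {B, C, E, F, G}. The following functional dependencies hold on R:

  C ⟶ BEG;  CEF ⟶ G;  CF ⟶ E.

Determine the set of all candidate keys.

Attributes C, F never appear on any right-hand side, so every candidate key must contain {C, F}.
{C, F}⁺ = {B, C, E, F, G}, which is all of the schema, so {C, F} is the only candidate key.

{C, F}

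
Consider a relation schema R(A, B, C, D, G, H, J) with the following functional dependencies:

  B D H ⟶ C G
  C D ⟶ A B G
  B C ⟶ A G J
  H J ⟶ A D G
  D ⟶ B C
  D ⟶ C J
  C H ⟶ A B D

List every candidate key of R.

{C, H}, {D, H}, {H, J}

Attribute H never appears on the right-hand side of any dependency, so H must belong to every candidate key.
{H}⁺ = {H}, which is not all of the schema, so we must add further attributes.
{C, H}⁺: CH→ABD adds A, B, D; BDH→CG adds G; BC→AGJ adds J → {A, B, C, D, G, H, J}. Minimal: {H}⁺ = {H}; {C}⁺ = {C} — none reach the full schema.
{D, H}⁺: D→BC adds B, C; D→CJ adds J; CH→ABD adds A; BDH→CG adds G → {A, B, C, D, G, H, J}. Minimal: {H}⁺ = {H}; {D}⁺ = {A, B, C, D, G, J} — none reach the full schema.
{H, J}⁺: HJ→ADG adds A, D, G; D→BC adds B, C → {A, B, C, D, G, H, J}. Minimal: {J}⁺ = {J}; {H}⁺ = {H} — none reach the full schema.
Any other superkey contains one of these as a subset, so there are no further candidate keys.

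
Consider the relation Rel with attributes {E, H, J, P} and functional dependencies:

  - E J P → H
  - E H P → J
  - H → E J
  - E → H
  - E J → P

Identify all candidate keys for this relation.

{E}⁺: E→H adds H; H→EJ adds J; EJ→P adds P → {E, H, J, P}.
{H}⁺: H→EJ adds E, J; EJ→P adds P → {E, H, J, P}.
Any other superkey contains one of these as a subset, so there are no further candidate keys.

(E); (H)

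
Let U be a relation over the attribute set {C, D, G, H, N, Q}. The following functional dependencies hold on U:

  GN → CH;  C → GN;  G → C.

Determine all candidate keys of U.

Attributes D, Q never appear on any right-hand side, so every candidate key must contain {D, Q}.
{D, Q}⁺ = {D, Q}, which is not all of the schema, so we must add further attributes.
{C, D, Q}⁺: C→GN adds G, N; GN→CH adds H → {C, D, G, H, N, Q}. Minimal: {D, Q}⁺ = {D, Q}; {C, Q}⁺ = {C, G, H, N, Q}; {C, D}⁺ = {C, D, G, H, N} — none reach the full schema.
{D, G, Q}⁺: G→C adds C; C→GN adds N; GN→CH adds H → {C, D, G, H, N, Q}. Minimal: {G, Q}⁺ = {C, G, H, N, Q}; {D, Q}⁺ = {D, Q}; {D, G}⁺ = {C, D, G, H, N} — none reach the full schema.

(C, D, Q), (D, G, Q)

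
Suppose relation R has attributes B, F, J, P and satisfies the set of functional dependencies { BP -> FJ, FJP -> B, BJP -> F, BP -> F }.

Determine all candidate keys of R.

{B, P}⁺: BP→FJ adds F, J → {B, F, J, P}. Minimal: {P}⁺ = {P}; {B}⁺ = {B} — none reach the full schema.
{F, J, P}⁺: FJP→B adds B → {B, F, J, P}. Minimal: {J, P}⁺ = {J, P}; {F, P}⁺ = {F, P}; {F, J}⁺ = {F, J} — none reach the full schema.

BP, FJP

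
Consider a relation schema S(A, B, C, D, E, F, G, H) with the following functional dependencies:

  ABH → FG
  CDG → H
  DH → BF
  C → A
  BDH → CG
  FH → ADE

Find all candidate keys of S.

{D, H}; {F, H}; {A, B, H}; {B, C, H}; {C, D, G}

{D, H}⁺: DH→BF adds B, F; BDH→CG adds C, G; FH→ADE adds A, E → {A, B, C, D, E, F, G, H}.
{F, H}⁺: FH→ADE adds A, D, E; DH→BF adds B; BDH→CG adds C, G → {A, B, C, D, E, F, G, H}.
{A, B, H}⁺: ABH→FG adds F, G; FH→ADE adds D, E; BDH→CG adds C → {A, B, C, D, E, F, G, H}.
{B, C, H}⁺: C→A adds A; ABH→FG adds F, G; FH→ADE adds D, E → {A, B, C, D, E, F, G, H}.
{C, D, G}⁺: CDG→H adds H; DH→BF adds B, F; C→A adds A; FH→ADE adds E → {A, B, C, D, E, F, G, H}.
Any other superkey contains one of these as a subset, so there are no further candidate keys.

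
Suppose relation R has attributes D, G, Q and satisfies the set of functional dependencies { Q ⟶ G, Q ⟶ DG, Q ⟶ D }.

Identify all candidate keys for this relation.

Q

{Q}⁺: Q→G adds G; Q→DG adds D → {D, G, Q}.
No other minimal superkey exists.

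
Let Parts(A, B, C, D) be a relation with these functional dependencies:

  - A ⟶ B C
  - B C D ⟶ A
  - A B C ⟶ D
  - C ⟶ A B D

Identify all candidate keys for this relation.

A, C

{A}⁺: A→BC adds B, C; ABC→D adds D → {A, B, C, D}.
{C}⁺: C→ABD adds A, B, D → {A, B, C, D}.
Any other superkey contains one of these as a subset, so there are no further candidate keys.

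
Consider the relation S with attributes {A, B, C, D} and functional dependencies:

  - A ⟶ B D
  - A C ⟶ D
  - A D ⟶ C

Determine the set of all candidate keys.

{A}⁺: A→BD adds B, D; AD→C adds C → {A, B, C, D}.

A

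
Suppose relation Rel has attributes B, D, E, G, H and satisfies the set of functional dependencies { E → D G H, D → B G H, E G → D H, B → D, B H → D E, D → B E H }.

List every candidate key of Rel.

{B}⁺: B→D adds D; D→BEH adds E, H; E→DGH adds G → {B, D, E, G, H}.
{D}⁺: D→BGH adds B, G, H; BH→DE adds E → {B, D, E, G, H}.
{E}⁺: E→DGH adds D, G, H; D→BGH adds B → {B, D, E, G, H}.
Any other superkey contains one of these as a subset, so there are no further candidate keys.

{B}; {D}; {E}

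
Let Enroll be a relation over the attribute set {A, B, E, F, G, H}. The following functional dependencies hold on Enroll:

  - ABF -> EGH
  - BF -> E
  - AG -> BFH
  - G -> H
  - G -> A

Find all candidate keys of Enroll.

{G}⁺: G→H adds H; G→A adds A; AG→BFH adds B, F; ABF→EGH adds E → {A, B, E, F, G, H}.
{A, B, F}⁺: ABF→EGH adds E, G, H → {A, B, E, F, G, H}. Minimal: {B, F}⁺ = {B, E, F}; {A, F}⁺ = {A, F}; {A, B}⁺ = {A, B} — none reach the full schema.
Any other superkey contains one of these as a subset, so there are no further candidate keys.

G, ABF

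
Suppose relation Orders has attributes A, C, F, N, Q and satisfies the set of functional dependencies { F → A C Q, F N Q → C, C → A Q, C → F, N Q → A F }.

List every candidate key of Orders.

{C, N}; {F, N}; {N, Q}

Attribute N never appears on the right-hand side of any dependency, so N must belong to every candidate key.
{N}⁺ = {N}, which is not all of the schema, so we must add further attributes.
{C, N}⁺: C→AQ adds A, Q; C→F adds F → {A, C, F, N, Q}. Minimal: {N}⁺ = {N}; {C}⁺ = {A, C, F, Q} — none reach the full schema.
{F, N}⁺: F→ACQ adds A, C, Q → {A, C, F, N, Q}. Minimal: {N}⁺ = {N}; {F}⁺ = {A, C, F, Q} — none reach the full schema.
{N, Q}⁺: NQ→AF adds A, F; F→ACQ adds C → {A, C, F, N, Q}. Minimal: {Q}⁺ = {Q}; {N}⁺ = {N} — none reach the full schema.
Any other superkey contains one of these as a subset, so there are no further candidate keys.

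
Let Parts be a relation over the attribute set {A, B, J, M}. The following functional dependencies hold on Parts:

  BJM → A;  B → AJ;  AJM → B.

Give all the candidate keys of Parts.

{B, M}, {A, J, M}

Attribute M never appears on the right-hand side of any dependency, so M must belong to every candidate key.
{M}⁺ = {M}, which is not all of the schema, so we must add further attributes.
{B, M}⁺: B→AJ adds A, J → {A, B, J, M}.
{A, J, M}⁺: AJM→B adds B → {A, B, J, M}.
Any other superkey contains one of these as a subset, so there are no further candidate keys.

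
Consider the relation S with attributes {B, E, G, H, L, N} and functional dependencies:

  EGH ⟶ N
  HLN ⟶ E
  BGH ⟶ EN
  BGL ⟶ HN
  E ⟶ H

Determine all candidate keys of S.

{B, G, L}

Attributes B, G, L never appear on any right-hand side, so every candidate key must contain {B, G, L}.
{B, G, L}⁺ = {B, E, G, H, L, N}, which is all of the schema, so {B, G, L} is the only candidate key.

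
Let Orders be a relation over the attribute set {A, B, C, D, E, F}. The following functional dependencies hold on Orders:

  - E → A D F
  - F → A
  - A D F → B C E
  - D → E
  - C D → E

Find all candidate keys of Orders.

{D}, {E}

{D}⁺: D→E adds E; E→ADF adds A, F; ADF→BCE adds B, C → {A, B, C, D, E, F}.
{E}⁺: E→ADF adds A, D, F; ADF→BCE adds B, C → {A, B, C, D, E, F}.
Any other superkey contains one of these as a subset, so there are no further candidate keys.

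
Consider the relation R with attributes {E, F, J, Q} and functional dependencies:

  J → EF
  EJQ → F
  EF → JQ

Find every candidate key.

{J}⁺: J→EF adds E, F; EF→JQ adds Q → {E, F, J, Q}.
{E, F}⁺: EF→JQ adds J, Q → {E, F, J, Q}. Minimal: {F}⁺ = {F}; {E}⁺ = {E} — none reach the full schema.

{J}; {E, F}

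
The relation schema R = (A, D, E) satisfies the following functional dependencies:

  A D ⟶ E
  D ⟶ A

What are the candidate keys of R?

{D}

Attribute D never appears on the right-hand side of any dependency, so D must belong to every candidate key.
{D}⁺ = {A, D, E}, which is all of the schema, so {D} is the only candidate key.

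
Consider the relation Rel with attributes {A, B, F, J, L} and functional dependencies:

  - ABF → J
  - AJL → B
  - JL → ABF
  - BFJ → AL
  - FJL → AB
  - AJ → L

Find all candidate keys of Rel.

{A, J}⁺: AJ→L adds L; AJL→B adds B; JL→ABF adds F → {A, B, F, J, L}.
{J, L}⁺: JL→ABF adds A, B, F → {A, B, F, J, L}.
{A, B, F}⁺: ABF→J adds J; BFJ→AL adds L → {A, B, F, J, L}.
{B, F, J}⁺: BFJ→AL adds A, L → {A, B, F, J, L}.

(A, J), (J, L), (A, B, F), (B, F, J)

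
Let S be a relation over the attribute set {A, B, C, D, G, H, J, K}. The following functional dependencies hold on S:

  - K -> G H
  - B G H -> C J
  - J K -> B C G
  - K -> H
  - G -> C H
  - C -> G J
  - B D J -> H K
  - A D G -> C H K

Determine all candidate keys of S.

{A, C, D}⁺: C→GJ adds G, J; ADG→CHK adds H, K; JK→BCG adds B → {A, B, C, D, G, H, J, K}. Minimal: {C, D}⁺ = {C, D, G, H, J}; {A, D}⁺ = {A, D}; {A, C}⁺ = {A, C, G, H, J} — none reach the full schema.
{A, D, G}⁺: G→CH adds C, H; C→GJ adds J; ADG→CHK adds K; JK→BCG adds B → {A, B, C, D, G, H, J, K}. Minimal: {D, G}⁺ = {C, D, G, H, J}; {A, G}⁺ = {A, C, G, H, J}; {A, D}⁺ = {A, D} — none reach the full schema.
{A, D, K}⁺: K→GH adds G, H; G→CH adds C; C→GJ adds J; JK→BCG adds B → {A, B, C, D, G, H, J, K}. Minimal: {D, K}⁺ = {B, C, D, G, H, J, K}; {A, K}⁺ = {A, B, C, G, H, J, K}; {A, D}⁺ = {A, D} — none reach the full schema.
{A, B, D, J}⁺: BDJ→HK adds H, K; K→GH adds G; BGH→CJ adds C → {A, B, C, D, G, H, J, K}. Minimal: {B, D, J}⁺ = {B, C, D, G, H, J, K}; {A, D, J}⁺ = {A, D, J}; {A, B, J}⁺ = {A, B, J}; … — none reach the full schema.

{A, C, D}, {A, D, G}, {A, D, K}, {A, B, D, J}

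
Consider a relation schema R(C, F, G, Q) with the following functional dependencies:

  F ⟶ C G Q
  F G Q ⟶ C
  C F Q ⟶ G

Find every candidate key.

F

Attribute F never appears on the right-hand side of any dependency, so F must belong to every candidate key.
{F}⁺ = {C, F, G, Q}, which is all of the schema, so {F} is the only candidate key.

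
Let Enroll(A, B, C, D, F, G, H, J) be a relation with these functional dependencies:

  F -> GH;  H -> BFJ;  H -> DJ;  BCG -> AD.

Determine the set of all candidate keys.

(C, F); (C, H)

Attribute C never appears on the right-hand side of any dependency, so C must belong to every candidate key.
{C}⁺ = {C}, which is not all of the schema, so we must add further attributes.
{C, F}⁺: F→GH adds G, H; H→BFJ adds B, J; H→DJ adds D; BCG→AD adds A → {A, B, C, D, F, G, H, J}. Minimal: {F}⁺ = {B, D, F, G, H, J}; {C}⁺ = {C} — none reach the full schema.
{C, H}⁺: H→BFJ adds B, F, J; H→DJ adds D; F→GH adds G; BCG→AD adds A → {A, B, C, D, F, G, H, J}. Minimal: {H}⁺ = {B, D, F, G, H, J}; {C}⁺ = {C} — none reach the full schema.
Any other superkey contains one of these as a subset, so there are no further candidate keys.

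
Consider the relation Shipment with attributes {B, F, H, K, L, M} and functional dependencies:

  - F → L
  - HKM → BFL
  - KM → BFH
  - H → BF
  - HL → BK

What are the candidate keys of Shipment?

Attribute M never appears on the right-hand side of any dependency, so M must belong to every candidate key.
{M}⁺ = {M}, which is not all of the schema, so we must add further attributes.
{H, M}⁺: H→BF adds B, F; F→L adds L; HL→BK adds K → {B, F, H, K, L, M}. Minimal: {M}⁺ = {M}; {H}⁺ = {B, F, H, K, L} — none reach the full schema.
{K, M}⁺: KM→BFH adds B, F, H; F→L adds L → {B, F, H, K, L, M}. Minimal: {M}⁺ = {M}; {K}⁺ = {K} — none reach the full schema.
Any other superkey contains one of these as a subset, so there are no further candidate keys.

{H, M}; {K, M}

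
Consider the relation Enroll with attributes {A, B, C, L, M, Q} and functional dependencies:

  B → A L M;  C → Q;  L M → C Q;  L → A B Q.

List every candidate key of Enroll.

{B}⁺: B→ALM adds A, L, M; LM→CQ adds C, Q → {A, B, C, L, M, Q}.
{L}⁺: L→ABQ adds A, B, Q; B→ALM adds M; LM→CQ adds C → {A, B, C, L, M, Q}.

{B}, {L}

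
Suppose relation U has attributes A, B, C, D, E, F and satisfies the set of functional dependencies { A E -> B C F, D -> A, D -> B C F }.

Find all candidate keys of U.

Attributes D, E never appear on any right-hand side, so every candidate key must contain {D, E}.
{D, E}⁺ = {A, B, C, D, E, F}, which is all of the schema, so {D, E} is the only candidate key.

(D, E)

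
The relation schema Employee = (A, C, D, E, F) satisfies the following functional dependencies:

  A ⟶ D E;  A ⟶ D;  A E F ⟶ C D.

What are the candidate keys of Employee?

Attributes A, F never appear on any right-hand side, so every candidate key must contain {A, F}.
{A, F}⁺ = {A, C, D, E, F}, which is all of the schema, so {A, F} is the only candidate key.

AF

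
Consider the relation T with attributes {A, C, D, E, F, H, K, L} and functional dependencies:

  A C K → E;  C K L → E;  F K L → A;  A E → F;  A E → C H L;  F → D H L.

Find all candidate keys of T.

Attribute K never appears on the right-hand side of any dependency, so K must belong to every candidate key.
{K}⁺ = {K}, which is not all of the schema, so we must add further attributes.
{A, C, K}⁺: ACK→E adds E; AE→F adds F; AE→CHL adds H, L; F→DHL adds D → {A, C, D, E, F, H, K, L}. Minimal: {C, K}⁺ = {C, K}; {A, K}⁺ = {A, K}; {A, C}⁺ = {A, C} — none reach the full schema.
{A, E, K}⁺: AE→F adds F; AE→CHL adds C, H, L; F→DHL adds D → {A, C, D, E, F, H, K, L}. Minimal: {E, K}⁺ = {E, K}; {A, K}⁺ = {A, K}; {A, E}⁺ = {A, C, D, E, F, H, L} — none reach the full schema.
{C, F, K}⁺: F→DHL adds D, H, L; CKL→E adds E; FKL→A adds A → {A, C, D, E, F, H, K, L}. Minimal: {F, K}⁺ = {A, D, F, H, K, L}; {C, K}⁺ = {C, K}; {C, F}⁺ = {C, D, F, H, L} — none reach the full schema.
{E, F, K}⁺: F→DHL adds D, H, L; FKL→A adds A; AE→CHL adds C → {A, C, D, E, F, H, K, L}. Minimal: {F, K}⁺ = {A, D, F, H, K, L}; {E, K}⁺ = {E, K}; {E, F}⁺ = {D, E, F, H, L} — none reach the full schema.

{A, C, K}, {A, E, K}, {C, F, K}, {E, F, K}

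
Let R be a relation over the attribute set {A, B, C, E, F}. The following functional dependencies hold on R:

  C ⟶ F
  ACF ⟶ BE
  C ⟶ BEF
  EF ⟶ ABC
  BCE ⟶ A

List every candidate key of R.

(C), (E, F)

{C}⁺: C→F adds F; C→BEF adds B, E; EF→ABC adds A → {A, B, C, E, F}.
{E, F}⁺: EF→ABC adds A, B, C → {A, B, C, E, F}.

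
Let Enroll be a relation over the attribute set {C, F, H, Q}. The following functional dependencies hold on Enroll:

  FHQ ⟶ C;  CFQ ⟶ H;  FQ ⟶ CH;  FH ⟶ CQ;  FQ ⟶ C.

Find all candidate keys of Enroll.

{F, H}, {F, Q}

Attribute F never appears on the right-hand side of any dependency, so F must belong to every candidate key.
{F}⁺ = {F}, which is not all of the schema, so we must add further attributes.
{F, H}⁺: FH→CQ adds C, Q → {C, F, H, Q}. Minimal: {H}⁺ = {H}; {F}⁺ = {F} — none reach the full schema.
{F, Q}⁺: FQ→CH adds C, H → {C, F, H, Q}. Minimal: {Q}⁺ = {Q}; {F}⁺ = {F} — none reach the full schema.
Any other superkey contains one of these as a subset, so there are no further candidate keys.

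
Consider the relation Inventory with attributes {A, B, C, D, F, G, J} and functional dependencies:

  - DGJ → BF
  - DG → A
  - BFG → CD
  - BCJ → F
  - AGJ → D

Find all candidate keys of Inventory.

Attributes G, J never appear on any right-hand side, so every candidate key must contain {G, J}.
{G, J}⁺ = {G, J}, which is not all of the schema, so we must add further attributes.
{A, G, J}⁺: AGJ→D adds D; DGJ→BF adds B, F; BFG→CD adds C → {A, B, C, D, F, G, J}. Minimal: {G, J}⁺ = {G, J}; {A, J}⁺ = {A, J}; {A, G}⁺ = {A, G} — none reach the full schema.
{D, G, J}⁺: DGJ→BF adds B, F; DG→A adds A; BFG→CD adds C → {A, B, C, D, F, G, J}. Minimal: {G, J}⁺ = {G, J}; {D, J}⁺ = {D, J}; {D, G}⁺ = {A, D, G} — none reach the full schema.
{B, C, G, J}⁺: BCJ→F adds F; BFG→CD adds D; DG→A adds A → {A, B, C, D, F, G, J}. Minimal: {C, G, J}⁺ = {C, G, J}; {B, G, J}⁺ = {B, G, J}; {B, C, J}⁺ = {B, C, F, J}; … — none reach the full schema.
{B, F, G, J}⁺: BFG→CD adds C, D; DG→A adds A → {A, B, C, D, F, G, J}. Minimal: {F, G, J}⁺ = {F, G, J}; {B, G, J}⁺ = {B, G, J}; {B, F, J}⁺ = {B, F, J}; … — none reach the full schema.
Any other superkey contains one of these as a subset, so there are no further candidate keys.

{A, G, J}, {D, G, J}, {B, C, G, J}, {B, F, G, J}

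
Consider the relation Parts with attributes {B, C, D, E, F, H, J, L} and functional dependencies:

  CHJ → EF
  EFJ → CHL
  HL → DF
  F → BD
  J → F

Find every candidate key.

Attribute J never appears on the right-hand side of any dependency, so J must belong to every candidate key.
{J}⁺ = {B, D, F, J}, which is not all of the schema, so we must add further attributes.
{E, J}⁺: J→F adds F; EFJ→CHL adds C, H, L; HL→DF adds D; F→BD adds B → {B, C, D, E, F, H, J, L}. Minimal: {J}⁺ = {B, D, F, J}; {E}⁺ = {E} — none reach the full schema.
{C, H, J}⁺: CHJ→EF adds E, F; EFJ→CHL adds L; HL→DF adds D; F→BD adds B → {B, C, D, E, F, H, J, L}. Minimal: {H, J}⁺ = {B, D, F, H, J}; {C, J}⁺ = {B, C, D, F, J}; {C, H}⁺ = {C, H} — none reach the full schema.
Any other superkey contains one of these as a subset, so there are no further candidate keys.

(E, J), (C, H, J)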